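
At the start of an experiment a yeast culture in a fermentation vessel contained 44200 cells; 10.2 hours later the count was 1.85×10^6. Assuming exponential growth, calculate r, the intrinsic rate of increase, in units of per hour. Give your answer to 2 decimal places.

0.37 per hour

From N(t) = N₀·e^(rt): e^(r·10.2) = 1.85×10^6/44200 = 41.855.
r·10.2 = ln(41.855) = 3.7342, so r = 3.7342/10.2 = 0.3661.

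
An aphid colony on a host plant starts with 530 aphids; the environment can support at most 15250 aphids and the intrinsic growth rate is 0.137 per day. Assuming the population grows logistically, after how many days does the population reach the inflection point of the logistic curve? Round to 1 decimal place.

24.3 days

Logistic growth is fastest at N = K/2 = 7625.
A = (K − N₀)/N₀ = 27.774. Set K/(1 + A·e^(−rt)) = K/2 → A·e^(−rt) = 1.
e^(−0.137t) = 1/27.774 = 0.0360054, so t = ln(27.774)/0.137 = 3.3241/0.137 = 24.263.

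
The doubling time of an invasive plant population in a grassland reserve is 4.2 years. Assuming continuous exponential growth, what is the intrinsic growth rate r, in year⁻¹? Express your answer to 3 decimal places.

r = ln(2)/t_d = 0.6931/4.2 = 0.16504.

0.165 per year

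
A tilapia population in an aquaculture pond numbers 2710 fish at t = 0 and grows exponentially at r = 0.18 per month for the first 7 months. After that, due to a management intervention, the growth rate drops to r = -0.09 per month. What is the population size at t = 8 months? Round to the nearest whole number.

8732 fish

Phase 1: N(7) = 2710·e^(0.18×7) = 2710·e^1.26 = 9553.89.
Phase 2 runs for 8 − 7 = 1 months at r = -0.09.
N(8) = 9553.89·e^(-0.09×1) = 9553.89·e^-0.09 = 8731.6.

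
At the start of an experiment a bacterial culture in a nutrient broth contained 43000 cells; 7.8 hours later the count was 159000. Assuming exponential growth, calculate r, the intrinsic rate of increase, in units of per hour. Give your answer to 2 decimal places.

0.17 per hour

From N(t) = N₀·e^(rt): e^(r·7.8) = 159000/43000 = 3.6977.
r·7.8 = ln(3.6977) = 1.3077, so r = 1.3077/7.8 = 0.16765.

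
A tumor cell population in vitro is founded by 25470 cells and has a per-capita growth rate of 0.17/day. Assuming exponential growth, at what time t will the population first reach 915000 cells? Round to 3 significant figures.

Set N₀·e^(rt) = 915000: e^(0.17·t) = 915000/25470 = 35.925.
0.17·t = ln(35.925) = 3.5814, so t = 3.5814/0.17 = 21.067.

21.1 days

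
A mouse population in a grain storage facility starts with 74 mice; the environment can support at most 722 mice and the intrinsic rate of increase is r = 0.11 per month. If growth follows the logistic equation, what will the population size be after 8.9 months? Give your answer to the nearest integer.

168 mice

A = (K − N₀)/N₀ = (722 − 74)/74 = 8.7568.
N(t) = K/(1 + A·e^(−rt)) = 722/(1 + 8.7568×e^(−0.11×8.9)).
e^(−0.979) = 0.37569; denominator = 1 + 8.7568×0.37569 = 4.2898.
N = 722/4.2898 = 168.306.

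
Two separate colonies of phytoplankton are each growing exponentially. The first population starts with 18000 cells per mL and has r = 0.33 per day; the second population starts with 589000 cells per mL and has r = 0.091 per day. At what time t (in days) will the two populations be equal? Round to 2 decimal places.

14.59 days

Set 18000·e^(0.33t) = 589000·e^(0.091t).
e^((0.33 − 0.091)t) = 589000/18000 → e^(0.239·t) = 32.722.
0.239·t = ln(32.722) = 3.4881, so t = 3.4881/0.239 = 14.594.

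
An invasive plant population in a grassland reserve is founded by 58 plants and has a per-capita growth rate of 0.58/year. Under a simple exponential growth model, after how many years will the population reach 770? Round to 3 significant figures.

Set N₀·e^(rt) = 770: e^(0.58·t) = 770/58 = 13.276.
0.58·t = ln(13.276) = 2.5859, so t = 2.5859/0.58 = 4.4585.

4.46 years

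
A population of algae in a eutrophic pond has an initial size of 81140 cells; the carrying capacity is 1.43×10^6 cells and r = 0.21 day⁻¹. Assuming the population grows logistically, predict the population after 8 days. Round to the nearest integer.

348929 cells

A = (K − N₀)/N₀ = (1.43×10^6 − 81140)/81140 = 16.624.
N(t) = K/(1 + A·e^(−rt)) = 1.43×10^6/(1 + 16.624×e^(−0.21×8)).
e^(−1.68) = 0.18637; denominator = 1 + 16.624×0.18637 = 4.0983.
N = 1.43×10^6/4.0983 = 348929.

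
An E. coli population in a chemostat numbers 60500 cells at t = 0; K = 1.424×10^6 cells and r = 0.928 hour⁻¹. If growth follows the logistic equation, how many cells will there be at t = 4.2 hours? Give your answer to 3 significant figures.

A = (K − N₀)/N₀ = (1.424×10^6 − 60500)/60500 = 22.537.
N(t) = K/(1 + A·e^(−rt)) = 1.424×10^6/(1 + 22.537×e^(−0.928×4.2)).
e^(−3.898) = 0.020291; denominator = 1 + 22.537×0.020291 = 1.4573.
N = 1.424×10^6/1.4573 = 977155.

977000 cells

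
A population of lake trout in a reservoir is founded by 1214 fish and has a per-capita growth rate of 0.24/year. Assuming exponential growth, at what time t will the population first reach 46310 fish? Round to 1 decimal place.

Set N₀·e^(rt) = 46310: e^(0.24·t) = 46310/1214 = 38.147.
0.24·t = ln(38.147) = 3.6414, so t = 3.6414/0.24 = 15.173.

15.2 years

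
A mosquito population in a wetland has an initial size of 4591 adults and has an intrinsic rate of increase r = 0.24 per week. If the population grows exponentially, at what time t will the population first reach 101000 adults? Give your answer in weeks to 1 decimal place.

12.9 weeks

Set N₀·e^(rt) = 101000: e^(0.24·t) = 101000/4591 = 22.
0.24·t = ln(22) = 3.091, so t = 3.091/0.24 = 12.879.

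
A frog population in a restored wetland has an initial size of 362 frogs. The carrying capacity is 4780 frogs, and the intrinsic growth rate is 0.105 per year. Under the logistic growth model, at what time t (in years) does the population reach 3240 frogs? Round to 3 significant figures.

30.9 years

A = (K − N₀)/N₀ = (4780 − 362)/362 = 12.204.
Solve 4780/(1 + 12.204·e^(−0.105t)) = 3240: 1 + 12.204·e^(−0.105t) = 1.4753, so e^(−0.105t) = 0.0389456.
−0.105·t = ln(0.0389456) = -3.2456, so t = 3.2456/0.105 = 30.91.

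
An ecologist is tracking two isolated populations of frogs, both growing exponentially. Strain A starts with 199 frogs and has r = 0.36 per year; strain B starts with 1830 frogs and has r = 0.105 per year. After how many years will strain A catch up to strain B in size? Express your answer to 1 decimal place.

8.7 years

Set 199·e^(0.36t) = 1830·e^(0.105t).
e^((0.36 − 0.105)t) = 1830/199 → e^(0.255·t) = 9.196.
0.255·t = ln(9.196) = 2.2188, so t = 2.2188/0.255 = 8.701.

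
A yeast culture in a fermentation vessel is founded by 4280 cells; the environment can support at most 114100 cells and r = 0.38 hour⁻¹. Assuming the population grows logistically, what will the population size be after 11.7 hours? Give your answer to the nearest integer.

A = (K − N₀)/N₀ = (114100 − 4280)/4280 = 25.659.
N(t) = K/(1 + A·e^(−rt)) = 114100/(1 + 25.659×e^(−0.38×11.7)).
e^(−4.446) = 0.011725; denominator = 1 + 25.659×0.011725 = 1.3009.
N = 114100/1.3009 = 87711.2.

87711 cells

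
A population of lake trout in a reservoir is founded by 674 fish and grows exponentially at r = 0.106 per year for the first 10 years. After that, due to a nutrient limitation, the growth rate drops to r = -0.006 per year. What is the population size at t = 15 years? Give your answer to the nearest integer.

1888 fish

Phase 1: N(10) = 674·e^(0.106×10) = 674·e^1.06 = 1945.41.
Phase 2 runs for 15 − 10 = 5 years at r = -0.006.
N(15) = 1945.41·e^(-0.006×5) = 1945.41·e^-0.03 = 1887.92.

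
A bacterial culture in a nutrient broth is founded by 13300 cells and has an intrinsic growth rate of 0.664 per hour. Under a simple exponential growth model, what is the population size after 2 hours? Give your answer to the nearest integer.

N(t) = N₀·e^(rt) = 13300 × e^(0.664×2) = 13300 × e^1.328.
e^1.328 ≈ 3.7735, so N ≈ 13300 × 3.7735 = 50187.4.

50187 cells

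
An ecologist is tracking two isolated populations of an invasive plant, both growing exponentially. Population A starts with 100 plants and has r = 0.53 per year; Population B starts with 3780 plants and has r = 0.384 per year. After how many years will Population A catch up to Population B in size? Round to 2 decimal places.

Set 100·e^(0.53t) = 3780·e^(0.384t).
e^((0.53 − 0.384)t) = 3780/100 → e^(0.146·t) = 37.8.
0.146·t = ln(37.8) = 3.6323, so t = 3.6323/0.146 = 24.879.

24.88 years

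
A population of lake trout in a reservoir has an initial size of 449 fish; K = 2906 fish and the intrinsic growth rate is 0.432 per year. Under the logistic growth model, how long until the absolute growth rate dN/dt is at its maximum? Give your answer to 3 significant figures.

Logistic growth is fastest at N = K/2 = 1453.
A = (K − N₀)/N₀ = 5.4722. Set K/(1 + A·e^(−rt)) = K/2 → A·e^(−rt) = 1.
e^(−0.432t) = 1/5.4722 = 0.182743, so t = ln(5.4722)/0.432 = 1.6997/0.432 = 3.9344.

3.93 years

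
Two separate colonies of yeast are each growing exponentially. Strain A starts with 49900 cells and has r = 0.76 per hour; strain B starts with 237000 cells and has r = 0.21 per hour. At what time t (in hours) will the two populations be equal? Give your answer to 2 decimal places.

Set 49900·e^(0.76t) = 237000·e^(0.21t).
e^((0.76 − 0.21)t) = 237000/49900 → e^(0.55·t) = 4.7495.
0.55·t = ln(4.7495) = 1.558, so t = 1.558/0.55 = 2.8328.

2.83 hours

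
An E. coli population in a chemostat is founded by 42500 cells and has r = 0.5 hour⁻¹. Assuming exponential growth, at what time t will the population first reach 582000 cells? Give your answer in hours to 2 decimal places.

5.23 hours

Set N₀·e^(rt) = 582000: e^(0.5·t) = 582000/42500 = 13.694.
0.5·t = ln(13.694) = 2.617, so t = 2.617/0.5 = 5.2339.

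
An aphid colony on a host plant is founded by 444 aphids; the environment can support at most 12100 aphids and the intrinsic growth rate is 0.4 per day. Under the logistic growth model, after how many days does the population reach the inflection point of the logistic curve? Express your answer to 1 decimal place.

Logistic growth is fastest at N = K/2 = 6050.
A = (K − N₀)/N₀ = 26.252. Set K/(1 + A·e^(−rt)) = K/2 → A·e^(−rt) = 1.
e^(−0.4t) = 1/26.252 = 0.038092, so t = ln(26.252)/0.4 = 3.2678/0.4 = 8.1694.

8.2 days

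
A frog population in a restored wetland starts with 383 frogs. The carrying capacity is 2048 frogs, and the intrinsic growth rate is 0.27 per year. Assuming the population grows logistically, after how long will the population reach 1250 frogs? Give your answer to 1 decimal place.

7.1 years

A = (K − N₀)/N₀ = (2048 − 383)/383 = 4.3473.
Solve 2048/(1 + 4.3473·e^(−0.27t)) = 1250: 1 + 4.3473·e^(−0.27t) = 1.6384, so e^(−0.27t) = 0.146851.
−0.27·t = ln(0.146851) = -1.9183, so t = 1.9183/0.27 = 7.1049.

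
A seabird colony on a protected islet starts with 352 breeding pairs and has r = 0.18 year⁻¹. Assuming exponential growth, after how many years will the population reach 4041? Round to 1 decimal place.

13.6 years

Set N₀·e^(rt) = 4041: e^(0.18·t) = 4041/352 = 11.48.
0.18·t = ln(11.48) = 2.4406, so t = 2.4406/0.18 = 13.559.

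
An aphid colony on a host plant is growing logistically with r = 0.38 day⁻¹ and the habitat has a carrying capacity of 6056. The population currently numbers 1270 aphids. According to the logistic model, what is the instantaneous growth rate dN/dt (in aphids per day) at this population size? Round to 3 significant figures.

381 aphids per day

dN/dt = rN(1 − N/K) = 0.38 × 1270 × (1 − 1270/6056).
1 − 1270/6056 = 0.79029; dN/dt = 0.38 × 1270 × 0.79029 = 381.39.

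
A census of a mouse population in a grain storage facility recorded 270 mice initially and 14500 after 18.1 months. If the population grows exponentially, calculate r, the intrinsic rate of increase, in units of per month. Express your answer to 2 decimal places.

From N(t) = N₀·e^(rt): e^(r·18.1) = 14500/270 = 53.704.
r·18.1 = ln(53.704) = 3.9835, so r = 3.9835/18.1 = 0.22008.

0.22 per month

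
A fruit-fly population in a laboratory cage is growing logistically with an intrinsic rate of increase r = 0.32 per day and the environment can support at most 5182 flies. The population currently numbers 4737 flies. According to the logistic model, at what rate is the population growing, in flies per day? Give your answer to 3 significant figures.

dN/dt = rN(1 − N/K) = 0.32 × 4737 × (1 − 4737/5182).
1 − 4737/5182 = 0.085874; dN/dt = 0.32 × 4737 × 0.085874 = 130.17.

130 flies per day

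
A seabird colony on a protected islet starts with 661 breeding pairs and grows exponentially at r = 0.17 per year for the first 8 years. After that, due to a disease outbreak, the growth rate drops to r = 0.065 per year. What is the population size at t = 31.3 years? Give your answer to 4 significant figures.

Phase 1: N(8) = 661·e^(0.17×8) = 661·e^1.36 = 2575.38.
Phase 2 runs for 31.3 − 8 = 23.3 years at r = 0.065.
N(31.3) = 2575.38·e^(0.065×23.3) = 2575.38·e^1.515 = 11710.6.

11710 breeding pairs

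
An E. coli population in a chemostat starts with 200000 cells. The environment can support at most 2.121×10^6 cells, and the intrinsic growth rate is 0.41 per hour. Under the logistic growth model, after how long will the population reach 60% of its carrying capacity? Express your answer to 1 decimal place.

6.5 hours

A = (K − N₀)/N₀ = (2.121×10^6 − 200000)/200000 = 9.605.
Solve 2.121×10^6/(1 + 9.605·e^(−0.41t)) = 1.2726×10^6: 1 + 9.605·e^(−0.41t) = 1.6667, so e^(−0.41t) = 0.0694083.
−0.41·t = ln(0.0694083) = -2.6677, so t = 2.6677/0.41 = 6.5067.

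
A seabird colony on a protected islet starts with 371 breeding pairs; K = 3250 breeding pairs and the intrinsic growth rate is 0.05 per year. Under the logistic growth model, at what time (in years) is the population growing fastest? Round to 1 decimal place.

41.0 years

Logistic growth is fastest at N = K/2 = 1625.
A = (K − N₀)/N₀ = 7.7601. Set K/(1 + A·e^(−rt)) = K/2 → A·e^(−rt) = 1.
e^(−0.05t) = 1/7.7601 = 0.128864, so t = ln(7.7601)/0.05 = 2.049/0.05 = 40.98.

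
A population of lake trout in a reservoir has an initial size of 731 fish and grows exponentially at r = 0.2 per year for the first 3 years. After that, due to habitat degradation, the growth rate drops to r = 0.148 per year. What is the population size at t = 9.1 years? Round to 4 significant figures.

3285 fish

Phase 1: N(3) = 731·e^(0.2×3) = 731·e^0.6 = 1331.97.
Phase 2 runs for 9.1 − 3 = 6.1 years at r = 0.148.
N(9.1) = 1331.97·e^(0.148×6.1) = 1331.97·e^0.9028 = 3285.3.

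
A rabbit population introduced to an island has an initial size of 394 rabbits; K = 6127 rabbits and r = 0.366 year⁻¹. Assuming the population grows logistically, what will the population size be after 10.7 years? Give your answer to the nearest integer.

4750 rabbits

A = (K − N₀)/N₀ = (6127 − 394)/394 = 14.551.
N(t) = K/(1 + A·e^(−rt)) = 6127/(1 + 14.551×e^(−0.366×10.7)).
e^(−3.916) = 0.019917; denominator = 1 + 14.551×0.019917 = 1.2898.
N = 6127/1.2898 = 4750.34.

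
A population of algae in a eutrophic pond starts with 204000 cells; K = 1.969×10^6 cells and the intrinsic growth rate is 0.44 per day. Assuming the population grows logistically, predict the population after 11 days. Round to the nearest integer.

1842923 cells

A = (K − N₀)/N₀ = (1.969×10^6 − 204000)/204000 = 8.652.
N(t) = K/(1 + A·e^(−rt)) = 1.969×10^6/(1 + 8.652×e^(−0.44×11)).
e^(−4.84) = 0.0079071; denominator = 1 + 8.652×0.0079071 = 1.0684.
N = 1.969×10^6/1.0684 = 1.842923×10^6.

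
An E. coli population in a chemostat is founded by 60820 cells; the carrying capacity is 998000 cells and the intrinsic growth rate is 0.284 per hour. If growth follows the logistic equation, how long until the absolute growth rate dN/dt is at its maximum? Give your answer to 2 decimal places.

Logistic growth is fastest at N = K/2 = 499000.
A = (K − N₀)/N₀ = 15.409. Set K/(1 + A·e^(−rt)) = K/2 → A·e^(−rt) = 1.
e^(−0.284t) = 1/15.409 = 0.0648968, so t = ln(15.409)/0.284 = 2.735/0.284 = 9.6301.

9.63 hours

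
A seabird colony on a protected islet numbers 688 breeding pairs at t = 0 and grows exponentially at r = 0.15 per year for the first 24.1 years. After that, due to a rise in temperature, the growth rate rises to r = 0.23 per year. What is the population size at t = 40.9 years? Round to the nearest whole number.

Phase 1: N(24.1) = 688·e^(0.15×24.1) = 688·e^3.615 = 25560.1.
Phase 2 runs for 40.9 − 24.1 = 16.8 years at r = 0.23.
N(40.9) = 25560.1·e^(0.23×16.8) = 25560.1·e^3.864 = 1.218083×10^6.

1218083 breeding pairs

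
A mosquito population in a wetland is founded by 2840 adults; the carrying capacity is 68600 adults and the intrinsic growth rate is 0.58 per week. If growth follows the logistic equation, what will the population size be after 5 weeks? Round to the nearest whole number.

30166 adults

A = (K − N₀)/N₀ = (68600 − 2840)/2840 = 23.155.
N(t) = K/(1 + A·e^(−rt)) = 68600/(1 + 23.155×e^(−0.58×5)).
e^(−2.9) = 0.055023; denominator = 1 + 23.155×0.055023 = 2.2741.
N = 68600/2.2741 = 30166.3.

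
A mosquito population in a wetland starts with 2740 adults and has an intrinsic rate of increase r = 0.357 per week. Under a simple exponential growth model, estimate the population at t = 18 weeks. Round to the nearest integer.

1692493 adults

N(t) = N₀·e^(rt) = 2740 × e^(0.357×18) = 2740 × e^6.426.
e^6.426 ≈ 617.7, so N ≈ 2740 × 617.7 = 1.692493×10^6.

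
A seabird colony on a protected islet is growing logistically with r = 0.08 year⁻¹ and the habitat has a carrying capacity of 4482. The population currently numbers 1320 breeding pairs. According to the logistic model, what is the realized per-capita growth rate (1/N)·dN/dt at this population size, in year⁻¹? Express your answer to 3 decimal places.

0.056 per year

(1/N)·dN/dt = r(1 − N/K) = 0.08 × (1 − 1320/4482).
= 0.08 × 0.70549 = 0.056439.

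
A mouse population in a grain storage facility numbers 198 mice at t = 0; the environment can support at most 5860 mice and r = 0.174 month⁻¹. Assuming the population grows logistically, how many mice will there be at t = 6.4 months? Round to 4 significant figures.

564.0 mice

A = (K − N₀)/N₀ = (5860 − 198)/198 = 28.596.
N(t) = K/(1 + A·e^(−rt)) = 5860/(1 + 28.596×e^(−0.174×6.4)).
e^(−1.114) = 0.32837; denominator = 1 + 28.596×0.32837 = 10.39.
N = 5860/10.39 = 563.994.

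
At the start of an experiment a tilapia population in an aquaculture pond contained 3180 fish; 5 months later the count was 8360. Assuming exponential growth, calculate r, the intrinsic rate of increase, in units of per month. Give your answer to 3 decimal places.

From N(t) = N₀·e^(rt): e^(r·5) = 8360/3180 = 2.6289.
r·5 = ln(2.6289) = 0.96658, so r = 0.96658/5 = 0.19332.

0.193 per month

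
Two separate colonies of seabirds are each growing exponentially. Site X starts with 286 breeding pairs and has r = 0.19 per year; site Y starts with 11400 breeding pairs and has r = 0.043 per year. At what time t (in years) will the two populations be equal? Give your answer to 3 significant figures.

Set 286·e^(0.19t) = 11400·e^(0.043t).
e^((0.19 − 0.043)t) = 11400/286 → e^(0.147·t) = 39.86.
0.147·t = ln(39.86) = 3.6854, so t = 3.6854/0.147 = 25.071.

25.1 years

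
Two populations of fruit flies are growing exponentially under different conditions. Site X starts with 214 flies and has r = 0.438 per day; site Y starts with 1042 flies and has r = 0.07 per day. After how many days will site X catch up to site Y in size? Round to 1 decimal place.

Set 214·e^(0.438t) = 1042·e^(0.07t).
e^((0.438 − 0.07)t) = 1042/214 → e^(0.368·t) = 4.8692.
0.368·t = ln(4.8692) = 1.5829, so t = 1.5829/0.368 = 4.3014.

4.3 days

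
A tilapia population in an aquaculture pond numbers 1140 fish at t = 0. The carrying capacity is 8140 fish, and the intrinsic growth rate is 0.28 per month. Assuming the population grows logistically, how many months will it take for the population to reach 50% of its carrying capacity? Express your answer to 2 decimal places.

A = (K − N₀)/N₀ = (8140 − 1140)/1140 = 6.1404.
Solve 8140/(1 + 6.1404·e^(−0.28t)) = 4070: 1 + 6.1404·e^(−0.28t) = 2, so e^(−0.28t) = 0.162857.
−0.28·t = ln(0.162857) = -1.8149, so t = 1.8149/0.28 = 6.4817.

6.48 months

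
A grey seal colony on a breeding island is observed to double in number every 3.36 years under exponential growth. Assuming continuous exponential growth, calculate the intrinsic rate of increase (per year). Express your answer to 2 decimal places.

r = ln(2)/t_d = 0.6931/3.36 = 0.20629.

0.21 per year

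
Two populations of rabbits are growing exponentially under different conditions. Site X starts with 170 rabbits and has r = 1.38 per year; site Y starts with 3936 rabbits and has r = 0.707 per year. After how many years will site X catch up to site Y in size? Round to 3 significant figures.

Set 170·e^(1.38t) = 3936·e^(0.707t).
e^((1.38 − 0.707)t) = 3936/170 → e^(0.673·t) = 23.153.
0.673·t = ln(23.153) = 3.1421, so t = 3.1421/0.673 = 4.6688.

4.67 years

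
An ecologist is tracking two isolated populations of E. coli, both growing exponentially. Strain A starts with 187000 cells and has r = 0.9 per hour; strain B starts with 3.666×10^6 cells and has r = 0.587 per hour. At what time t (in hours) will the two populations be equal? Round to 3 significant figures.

9.51 hours

Set 187000·e^(0.9t) = 3.666×10^6·e^(0.587t).
e^((0.9 − 0.587)t) = 3.666×10^6/187000 → e^(0.313·t) = 19.604.
0.313·t = ln(19.604) = 2.9757, so t = 2.9757/0.313 = 9.5072.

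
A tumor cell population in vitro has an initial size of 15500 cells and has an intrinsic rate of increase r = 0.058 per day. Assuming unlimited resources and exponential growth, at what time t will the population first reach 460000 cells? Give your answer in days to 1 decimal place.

Set N₀·e^(rt) = 460000: e^(0.058·t) = 460000/15500 = 29.677.
0.058·t = ln(29.677) = 3.3904, so t = 3.3904/0.058 = 58.455.

58.5 days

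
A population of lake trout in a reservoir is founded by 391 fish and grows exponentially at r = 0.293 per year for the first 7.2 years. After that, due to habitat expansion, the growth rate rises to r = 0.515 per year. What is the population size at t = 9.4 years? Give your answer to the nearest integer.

Phase 1: N(7.2) = 391·e^(0.293×7.2) = 391·e^2.11 = 3223.77.
Phase 2 runs for 9.4 − 7.2 = 2.2 years at r = 0.515.
N(9.4) = 3223.77·e^(0.515×2.2) = 3223.77·e^1.133 = 10009.7.

10010 fish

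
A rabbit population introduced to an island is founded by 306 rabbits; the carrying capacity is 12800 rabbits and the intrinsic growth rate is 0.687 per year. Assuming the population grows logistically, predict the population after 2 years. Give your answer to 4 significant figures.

1129 rabbits

A = (K − N₀)/N₀ = (12800 − 306)/306 = 40.83.
N(t) = K/(1 + A·e^(−rt)) = 12800/(1 + 40.83×e^(−0.687×2)).
e^(−1.374) = 0.25309; denominator = 1 + 40.83×0.25309 = 11.334.
N = 12800/11.334 = 1129.37.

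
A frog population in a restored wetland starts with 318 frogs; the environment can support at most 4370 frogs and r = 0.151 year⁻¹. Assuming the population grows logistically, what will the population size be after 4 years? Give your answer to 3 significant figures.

549 frogs

A = (K − N₀)/N₀ = (4370 − 318)/318 = 12.742.
N(t) = K/(1 + A·e^(−rt)) = 4370/(1 + 12.742×e^(−0.151×4)).
e^(−0.604) = 0.54662; denominator = 1 + 12.742×0.54662 = 7.9651.
N = 4370/7.9651 = 548.642.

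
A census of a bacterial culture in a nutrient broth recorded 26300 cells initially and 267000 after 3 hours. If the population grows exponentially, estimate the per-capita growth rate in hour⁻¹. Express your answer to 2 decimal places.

From N(t) = N₀·e^(rt): e^(r·3) = 267000/26300 = 10.152.
r·3 = ln(10.152) = 2.3177, so r = 2.3177/3 = 0.77256.

0.77 per hour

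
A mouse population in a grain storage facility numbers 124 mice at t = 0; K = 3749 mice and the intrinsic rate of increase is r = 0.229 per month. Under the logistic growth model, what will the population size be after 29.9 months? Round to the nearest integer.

A = (K − N₀)/N₀ = (3749 − 124)/124 = 29.234.
N(t) = K/(1 + A·e^(−rt)) = 3749/(1 + 29.234×e^(−0.229×29.9)).
e^(−6.847) = 0.0010625; denominator = 1 + 29.234×0.0010625 = 1.0311.
N = 3749/1.0311 = 3636.06.

3636 mice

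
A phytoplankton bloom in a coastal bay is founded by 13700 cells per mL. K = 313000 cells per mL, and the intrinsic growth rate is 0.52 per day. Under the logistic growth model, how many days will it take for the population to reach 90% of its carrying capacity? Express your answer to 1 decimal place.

A = (K − N₀)/N₀ = (313000 − 13700)/13700 = 21.847.
Solve 313000/(1 + 21.847·e^(−0.52t)) = 281700: 1 + 21.847·e^(−0.52t) = 1.1111, so e^(−0.52t) = 0.00508594.
−0.52·t = ln(0.00508594) = -5.2813, so t = 5.2813/0.52 = 10.156.

10.2 days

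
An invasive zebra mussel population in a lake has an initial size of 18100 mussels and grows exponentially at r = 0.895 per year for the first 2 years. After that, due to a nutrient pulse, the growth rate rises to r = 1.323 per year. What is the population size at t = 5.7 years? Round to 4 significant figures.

14490000 mussels

Phase 1: N(2) = 18100·e^(0.895×2) = 18100·e^1.79 = 108409.
Phase 2 runs for 5.7 − 2 = 3.7 years at r = 1.323.
N(5.7) = 108409·e^(1.323×3.7) = 108409·e^4.895 = 1.448707×10^7.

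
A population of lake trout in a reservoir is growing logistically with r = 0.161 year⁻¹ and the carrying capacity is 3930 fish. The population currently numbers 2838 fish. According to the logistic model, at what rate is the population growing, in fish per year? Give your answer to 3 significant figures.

127 fish per year

dN/dt = rN(1 − N/K) = 0.161 × 2838 × (1 − 2838/3930).
1 − 2838/3930 = 0.27786; dN/dt = 0.161 × 2838 × 0.27786 = 126.96.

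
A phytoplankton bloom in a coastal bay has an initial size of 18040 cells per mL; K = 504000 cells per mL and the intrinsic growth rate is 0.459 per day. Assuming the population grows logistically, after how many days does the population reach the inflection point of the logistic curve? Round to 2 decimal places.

Logistic growth is fastest at N = K/2 = 252000.
A = (K − N₀)/N₀ = 26.938. Set K/(1 + A·e^(−rt)) = K/2 → A·e^(−rt) = 1.
e^(−0.459t) = 1/26.938 = 0.0371224, so t = ln(26.938)/0.459 = 3.2935/0.459 = 7.1755.

7.18 days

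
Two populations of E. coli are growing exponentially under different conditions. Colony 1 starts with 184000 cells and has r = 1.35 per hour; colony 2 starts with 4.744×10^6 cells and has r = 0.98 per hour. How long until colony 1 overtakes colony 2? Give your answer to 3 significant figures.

8.78 hours

Set 184000·e^(1.35t) = 4.744×10^6·e^(0.98t).
e^((1.35 − 0.98)t) = 4.744×10^6/184000 → e^(0.37·t) = 25.783.
0.37·t = ln(25.783) = 3.2497, so t = 3.2497/0.37 = 8.783.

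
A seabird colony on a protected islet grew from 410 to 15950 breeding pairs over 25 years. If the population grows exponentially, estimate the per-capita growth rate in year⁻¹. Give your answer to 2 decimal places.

0.15 per year

From N(t) = N₀·e^(rt): e^(r·25) = 15950/410 = 38.902.
r·25 = ln(38.902) = 3.6611, so r = 3.6611/25 = 0.14644.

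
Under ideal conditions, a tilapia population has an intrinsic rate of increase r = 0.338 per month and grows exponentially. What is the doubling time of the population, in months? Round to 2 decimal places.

2.05 months

Doubling time t_d = ln(2)/r = 0.6931/0.338 = 2.0507.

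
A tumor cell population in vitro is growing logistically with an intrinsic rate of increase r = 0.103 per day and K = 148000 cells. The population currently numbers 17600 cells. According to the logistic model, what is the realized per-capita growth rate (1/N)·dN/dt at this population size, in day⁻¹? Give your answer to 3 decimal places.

0.091 per day

(1/N)·dN/dt = r(1 − N/K) = 0.103 × (1 − 17600/148000).
= 0.103 × 0.88108 = 0.090751.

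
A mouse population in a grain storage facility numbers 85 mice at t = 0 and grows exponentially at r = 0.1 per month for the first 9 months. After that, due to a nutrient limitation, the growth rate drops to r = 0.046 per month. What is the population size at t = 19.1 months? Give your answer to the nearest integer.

Phase 1: N(9) = 85·e^(0.1×9) = 85·e^0.9 = 209.066.
Phase 2 runs for 19.1 − 9 = 10.1 months at r = 0.046.
N(19.1) = 209.066·e^(0.046×10.1) = 209.066·e^0.4646 = 332.703.

333 mice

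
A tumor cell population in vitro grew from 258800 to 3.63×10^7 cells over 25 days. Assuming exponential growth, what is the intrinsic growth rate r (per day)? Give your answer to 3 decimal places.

From N(t) = N₀·e^(rt): e^(r·25) = 3.63×10^7/258800 = 140.26.
r·25 = ln(140.26) = 4.9435, so r = 4.9435/25 = 0.19774.

0.198 per day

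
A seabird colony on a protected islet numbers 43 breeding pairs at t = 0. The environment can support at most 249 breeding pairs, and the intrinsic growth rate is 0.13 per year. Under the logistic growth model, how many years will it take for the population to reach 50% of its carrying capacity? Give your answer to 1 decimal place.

12.1 years

A = (K − N₀)/N₀ = (249 − 43)/43 = 4.7907.
Solve 249/(1 + 4.7907·e^(−0.13t)) = 124.5: 1 + 4.7907·e^(−0.13t) = 2, so e^(−0.13t) = 0.208738.
−0.13·t = ln(0.208738) = -1.5667, so t = 1.5667/0.13 = 12.051.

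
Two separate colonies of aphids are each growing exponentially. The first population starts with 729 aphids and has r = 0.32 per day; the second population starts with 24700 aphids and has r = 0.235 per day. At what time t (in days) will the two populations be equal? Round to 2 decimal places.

Set 729·e^(0.32t) = 24700·e^(0.235t).
e^((0.32 − 0.235)t) = 24700/729 → e^(0.085·t) = 33.882.
0.085·t = ln(33.882) = 3.5229, so t = 3.5229/0.085 = 41.446.

41.45 days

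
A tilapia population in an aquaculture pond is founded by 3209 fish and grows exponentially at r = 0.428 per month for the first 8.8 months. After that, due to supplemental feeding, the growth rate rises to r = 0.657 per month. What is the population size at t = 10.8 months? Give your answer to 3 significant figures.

Phase 1: N(8.8) = 3209·e^(0.428×8.8) = 3209·e^3.766 = 138706.
Phase 2 runs for 10.8 − 8.8 = 2 months at r = 0.657.
N(10.8) = 138706·e^(0.657×2) = 138706·e^1.314 = 516130.

516000 fish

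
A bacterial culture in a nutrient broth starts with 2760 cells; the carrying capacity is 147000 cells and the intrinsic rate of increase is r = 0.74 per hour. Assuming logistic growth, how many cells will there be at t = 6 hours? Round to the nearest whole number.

90939 cells

A = (K − N₀)/N₀ = (147000 − 2760)/2760 = 52.261.
N(t) = K/(1 + A·e^(−rt)) = 147000/(1 + 52.261×e^(−0.74×6)).
e^(−4.44) = 0.011796; denominator = 1 + 52.261×0.011796 = 1.6165.
N = 147000/1.6165 = 90939.1.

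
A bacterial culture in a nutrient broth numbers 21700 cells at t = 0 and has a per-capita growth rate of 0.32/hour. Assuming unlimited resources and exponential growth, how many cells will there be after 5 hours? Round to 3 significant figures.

107000 cells

N(t) = N₀·e^(rt) = 21700 × e^(0.32×5) = 21700 × e^1.6.
e^1.6 ≈ 4.953, so N ≈ 21700 × 4.953 = 107481.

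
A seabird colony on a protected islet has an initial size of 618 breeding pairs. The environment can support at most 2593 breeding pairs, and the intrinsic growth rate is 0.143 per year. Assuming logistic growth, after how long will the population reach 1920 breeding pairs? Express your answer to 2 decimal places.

15.46 years

A = (K − N₀)/N₀ = (2593 − 618)/618 = 3.1958.
Solve 2593/(1 + 3.1958·e^(−0.143t)) = 1920: 1 + 3.1958·e^(−0.143t) = 1.3505, so e^(−0.143t) = 0.109682.
−0.143·t = ln(0.109682) = -2.2102, so t = 2.2102/0.143 = 15.456.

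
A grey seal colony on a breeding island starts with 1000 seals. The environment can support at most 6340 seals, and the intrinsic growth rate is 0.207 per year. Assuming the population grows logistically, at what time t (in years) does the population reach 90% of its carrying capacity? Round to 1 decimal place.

A = (K − N₀)/N₀ = (6340 − 1000)/1000 = 5.34.
Solve 6340/(1 + 5.34·e^(−0.207t)) = 5706: 1 + 5.34·e^(−0.207t) = 1.1111, so e^(−0.207t) = 0.0208073.
−0.207·t = ln(0.0208073) = -3.8725, so t = 3.8725/0.207 = 18.707.

18.7 years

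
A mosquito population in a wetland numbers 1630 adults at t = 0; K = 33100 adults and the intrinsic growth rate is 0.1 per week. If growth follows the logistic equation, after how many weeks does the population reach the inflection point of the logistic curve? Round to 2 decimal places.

29.60 weeks

Logistic growth is fastest at N = K/2 = 16550.
A = (K − N₀)/N₀ = 19.307. Set K/(1 + A·e^(−rt)) = K/2 → A·e^(−rt) = 1.
e^(−0.1t) = 1/19.307 = 0.0517954, so t = ln(19.307)/0.1 = 2.9605/0.1 = 29.605.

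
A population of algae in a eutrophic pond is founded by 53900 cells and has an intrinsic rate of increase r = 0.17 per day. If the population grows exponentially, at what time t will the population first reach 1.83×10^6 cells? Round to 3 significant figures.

Set N₀·e^(rt) = 1.83×10^6: e^(0.17·t) = 1.83×10^6/53900 = 33.952.
0.17·t = ln(33.952) = 3.5249, so t = 3.5249/0.17 = 20.735.

20.7 days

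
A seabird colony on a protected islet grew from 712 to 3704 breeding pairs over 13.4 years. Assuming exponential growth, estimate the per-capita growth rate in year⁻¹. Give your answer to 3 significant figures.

From N(t) = N₀·e^(rt): e^(r·13.4) = 3704/712 = 5.2022.
r·13.4 = ln(5.2022) = 1.6491, so r = 1.6491/13.4 = 0.12307.

0.123 per year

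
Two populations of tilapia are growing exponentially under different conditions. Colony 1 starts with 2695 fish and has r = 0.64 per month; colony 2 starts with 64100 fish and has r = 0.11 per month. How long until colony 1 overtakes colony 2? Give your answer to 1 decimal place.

Set 2695·e^(0.64t) = 64100·e^(0.11t).
e^((0.64 − 0.11)t) = 64100/2695 → e^(0.53·t) = 23.785.
0.53·t = ln(23.785) = 3.169, so t = 3.169/0.53 = 5.9793.

6.0 months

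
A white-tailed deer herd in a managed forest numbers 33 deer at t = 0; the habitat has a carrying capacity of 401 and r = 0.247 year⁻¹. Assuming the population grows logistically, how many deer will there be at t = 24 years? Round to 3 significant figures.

389 deer

A = (K − N₀)/N₀ = (401 − 33)/33 = 11.152.
N(t) = K/(1 + A·e^(−rt)) = 401/(1 + 11.152×e^(−0.247×24)).
e^(−5.928) = 0.0026638; denominator = 1 + 11.152×0.0026638 = 1.0297.
N = 401/1.0297 = 389.432.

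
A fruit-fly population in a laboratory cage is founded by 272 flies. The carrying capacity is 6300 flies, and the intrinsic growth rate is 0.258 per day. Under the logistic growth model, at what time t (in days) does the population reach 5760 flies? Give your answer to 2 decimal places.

21.18 days

A = (K − N₀)/N₀ = (6300 − 272)/272 = 22.162.
Solve 6300/(1 + 22.162·e^(−0.258t)) = 5760: 1 + 22.162·e^(−0.258t) = 1.0938, so e^(−0.258t) = 0.00423026.
−0.258·t = ln(0.00423026) = -5.4655, so t = 5.4655/0.258 = 21.184.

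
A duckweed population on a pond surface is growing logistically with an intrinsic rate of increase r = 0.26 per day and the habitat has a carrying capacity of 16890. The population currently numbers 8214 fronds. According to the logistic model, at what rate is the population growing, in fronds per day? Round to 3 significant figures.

1100 fronds per day

dN/dt = rN(1 − N/K) = 0.26 × 8214 × (1 − 8214/16890).
1 − 8214/16890 = 0.51368; dN/dt = 0.26 × 8214 × 0.51368 = 1097.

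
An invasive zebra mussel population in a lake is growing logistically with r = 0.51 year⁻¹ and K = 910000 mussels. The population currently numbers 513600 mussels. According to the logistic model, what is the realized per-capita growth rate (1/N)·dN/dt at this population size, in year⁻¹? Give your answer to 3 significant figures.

0.222 per year

(1/N)·dN/dt = r(1 − N/K) = 0.51 × (1 − 513600/910000).
= 0.51 × 0.4356 = 0.22216.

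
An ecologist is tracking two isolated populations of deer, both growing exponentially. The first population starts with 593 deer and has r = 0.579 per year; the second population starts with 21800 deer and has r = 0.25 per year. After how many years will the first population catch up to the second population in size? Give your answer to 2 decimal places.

10.96 years

Set 593·e^(0.579t) = 21800·e^(0.25t).
e^((0.579 − 0.25)t) = 21800/593 → e^(0.329·t) = 36.762.
0.329·t = ln(36.762) = 3.6045, so t = 3.6045/0.329 = 10.956.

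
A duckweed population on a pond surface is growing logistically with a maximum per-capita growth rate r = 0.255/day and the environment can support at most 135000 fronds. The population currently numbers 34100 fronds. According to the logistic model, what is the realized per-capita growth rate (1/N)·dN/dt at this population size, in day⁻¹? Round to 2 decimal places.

0.19 per day

(1/N)·dN/dt = r(1 − N/K) = 0.255 × (1 − 34100/135000).
= 0.255 × 0.74741 = 0.19059.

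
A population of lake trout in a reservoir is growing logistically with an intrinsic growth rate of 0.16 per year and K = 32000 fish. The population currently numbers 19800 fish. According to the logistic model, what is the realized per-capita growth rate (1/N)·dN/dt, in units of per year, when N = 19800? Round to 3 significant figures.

0.0610 per year

(1/N)·dN/dt = r(1 − N/K) = 0.16 × (1 − 19800/32000).
= 0.16 × 0.38125 = 0.061.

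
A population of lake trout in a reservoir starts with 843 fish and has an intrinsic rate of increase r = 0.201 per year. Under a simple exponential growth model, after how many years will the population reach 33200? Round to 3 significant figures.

Set N₀·e^(rt) = 33200: e^(0.201·t) = 33200/843 = 39.383.
0.201·t = ln(39.383) = 3.6733, so t = 3.6733/0.201 = 18.275.

18.3 years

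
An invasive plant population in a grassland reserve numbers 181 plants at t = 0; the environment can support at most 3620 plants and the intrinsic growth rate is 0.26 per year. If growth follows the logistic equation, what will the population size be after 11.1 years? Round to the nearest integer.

A = (K − N₀)/N₀ = (3620 − 181)/181 = 19.
N(t) = K/(1 + A·e^(−rt)) = 3620/(1 + 19×e^(−0.26×11.1)).
e^(−2.886) = 0.055799; denominator = 1 + 19×0.055799 = 2.0602.
N = 3620/2.0602 = 1757.13.

1757 plants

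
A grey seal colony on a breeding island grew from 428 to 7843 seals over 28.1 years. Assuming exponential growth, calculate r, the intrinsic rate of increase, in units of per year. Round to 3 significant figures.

0.103 per year

From N(t) = N₀·e^(rt): e^(r·28.1) = 7843/428 = 18.325.
r·28.1 = ln(18.325) = 2.9083, so r = 2.9083/28.1 = 0.1035.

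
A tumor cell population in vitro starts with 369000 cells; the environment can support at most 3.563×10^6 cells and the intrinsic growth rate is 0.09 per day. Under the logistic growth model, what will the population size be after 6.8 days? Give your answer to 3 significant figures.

A = (K − N₀)/N₀ = (3.563×10^6 − 369000)/369000 = 8.6558.
N(t) = K/(1 + A·e^(−rt)) = 3.563×10^6/(1 + 8.6558×e^(−0.09×6.8)).
e^(−0.612) = 0.54227; denominator = 1 + 8.6558×0.54227 = 5.6938.
N = 3.563×10^6/5.6938 = 625773.

626000 cells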